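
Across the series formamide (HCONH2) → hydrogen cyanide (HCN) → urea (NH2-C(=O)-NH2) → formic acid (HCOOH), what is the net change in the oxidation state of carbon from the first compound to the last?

0

Carbon oxidation states along the series — formamide: +2, hydrogen cyanide: +2, urea: +4, formic acid: +2.
Net change = +2 − (+2) = 0.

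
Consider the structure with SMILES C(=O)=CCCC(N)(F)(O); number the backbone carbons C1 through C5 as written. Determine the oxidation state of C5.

+3

C5 has one bond to C (0), one bond to N (+1), one bond to F (+1), one bond to O (+1).
Oxidation state = 0 + 1 + 1 + 1 = +3.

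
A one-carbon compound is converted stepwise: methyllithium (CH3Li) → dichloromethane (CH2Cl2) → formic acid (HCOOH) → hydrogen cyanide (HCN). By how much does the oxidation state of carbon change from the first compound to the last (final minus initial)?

+6

Carbon oxidation states along the series — methyllithium: -4, dichloromethane: 0, formic acid: +2, hydrogen cyanide: +2.
Net change = +2 − (-4) = +6.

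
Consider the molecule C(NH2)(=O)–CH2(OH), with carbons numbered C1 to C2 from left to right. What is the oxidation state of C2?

C2 has one bond to C (0), one bond to H (-1), one bond to H (-1), one bond to O (+1).
Oxidation state = 0 − 1 − 1 + 1 = -1.

-1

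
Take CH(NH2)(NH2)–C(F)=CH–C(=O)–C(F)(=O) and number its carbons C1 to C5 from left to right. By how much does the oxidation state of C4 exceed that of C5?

C4: 2C, 2O → 0 + 2 = +2
C5: 1C, 2O, 1F → 0 + 2 + 1 = +3
Difference: +2 − (+3) = -1.

-1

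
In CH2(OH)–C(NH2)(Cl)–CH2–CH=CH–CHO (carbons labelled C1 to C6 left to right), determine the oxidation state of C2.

+2

C2 has one bond to C (0), one bond to C (0), one bond to N (+1), one bond to Cl (+1).
Oxidation state = 0 + 0 + 1 + 1 = +2.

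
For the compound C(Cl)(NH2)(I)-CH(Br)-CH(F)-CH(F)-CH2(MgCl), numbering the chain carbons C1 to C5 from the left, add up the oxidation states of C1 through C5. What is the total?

Tallying each carbon's bonds:
C1: 1C, 1N, 1Cl, 1I → 0 + 1 + 1 + 1 = +3
C2: 2C, 1H, 1Br → 0 − 1 + 1 = 0
C3: 2C, 1H, 1F → 0 − 1 + 1 = 0
C4: 2C, 1H, 1F → 0 − 1 + 1 = 0
C5: 1C, 2H, 1Mg → 0 − 2 − 1 = -3
Sum = +3 + 0 + 0 + 0 − 3 = 0.

0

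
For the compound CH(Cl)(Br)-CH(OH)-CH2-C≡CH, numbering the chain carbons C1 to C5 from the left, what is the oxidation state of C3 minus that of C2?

C3: 2C, 2H → 0 − 2 = -2
C2: 2C, 1H, 1O → 0 − 1 + 1 = 0
Difference: -2 − (0) = -2.

-2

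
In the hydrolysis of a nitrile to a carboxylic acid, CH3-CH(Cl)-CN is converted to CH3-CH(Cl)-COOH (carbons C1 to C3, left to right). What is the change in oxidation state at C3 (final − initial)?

0

Before: C3 has 1 bond to C, 3 bonds to N → oxidation state +3.
After: C3 has 1 bond to C, 3 bonds to O → oxidation state +3.
Δ = +3 − (+3) = 0, so no net redox change at C3.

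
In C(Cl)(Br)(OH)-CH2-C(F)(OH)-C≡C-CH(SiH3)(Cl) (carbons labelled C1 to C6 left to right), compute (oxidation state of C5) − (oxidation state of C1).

C5: 4C → 0 = 0
C1: 1C, 1O, 1Cl, 1Br → 0 + 1 + 1 + 1 = +3
Difference: 0 − (+3) = -3.

-3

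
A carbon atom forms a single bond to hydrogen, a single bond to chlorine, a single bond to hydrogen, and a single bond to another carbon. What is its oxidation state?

-1

The carbon has one bond to C (0), one bond to H (-1), one bond to Cl (+1), one bond to H (-1).
Oxidation state = 0 − 1 + 1 − 1 = -1.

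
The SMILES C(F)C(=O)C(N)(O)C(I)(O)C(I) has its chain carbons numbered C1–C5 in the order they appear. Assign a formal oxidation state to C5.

-1

C5 has one bond to C (0), one bond to H (-1), one bond to H (-1), one bond to I (+1).
Oxidation state = 0 − 1 − 1 + 1 = -1.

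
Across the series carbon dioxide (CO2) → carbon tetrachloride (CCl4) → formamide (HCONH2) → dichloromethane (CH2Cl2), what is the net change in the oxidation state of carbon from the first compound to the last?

-4

Carbon oxidation states along the series — carbon dioxide: +4, carbon tetrachloride: +4, formamide: +2, dichloromethane: 0.
Net change = 0 − (+4) = -4.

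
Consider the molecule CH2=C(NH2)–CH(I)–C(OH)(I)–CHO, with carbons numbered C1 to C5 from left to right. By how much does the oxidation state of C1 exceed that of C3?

C1: 2C, 2H → 0 − 2 = -2
C3: 2C, 1H, 1I → 0 − 1 + 1 = 0
Difference: -2 − (0) = -2.

-2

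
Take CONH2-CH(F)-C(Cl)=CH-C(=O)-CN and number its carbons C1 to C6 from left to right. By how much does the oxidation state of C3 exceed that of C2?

+1

C3: 3C, 1Cl → 0 + 1 = +1
C2: 2C, 1H, 1F → 0 − 1 + 1 = 0
Difference: +1 − (0) = +1.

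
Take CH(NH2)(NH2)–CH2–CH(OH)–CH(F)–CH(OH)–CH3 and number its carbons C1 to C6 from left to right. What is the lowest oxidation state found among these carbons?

Tallying each carbon's bonds:
C1: 1C, 1H, 2N → 0 − 1 + 2 = +1
C2: 2C, 2H → 0 − 2 = -2
C3: 2C, 1H, 1O → 0 − 1 + 1 = 0
C4: 2C, 1H, 1F → 0 − 1 + 1 = 0
C5: 2C, 1H, 1O → 0 − 1 + 1 = 0
C6: 1C, 3H → 0 − 3 = -3
The lowest value is -3.

-3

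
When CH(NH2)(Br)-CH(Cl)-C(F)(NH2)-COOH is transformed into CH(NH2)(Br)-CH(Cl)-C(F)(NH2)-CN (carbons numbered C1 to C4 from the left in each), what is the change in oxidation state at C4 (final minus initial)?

0

Before: C4 has 1 bond to C, 3 bonds to O → oxidation state +3.
After: C4 has 1 bond to C, 3 bonds to N → oxidation state +3.
Δ = +3 − (+3) = 0, so no net redox change at C4.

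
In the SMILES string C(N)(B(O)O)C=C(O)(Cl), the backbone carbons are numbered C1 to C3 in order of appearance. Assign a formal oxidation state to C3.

C3 has a double bond to C (2×0 = 0), one bond to O (+1), one bond to Cl (+1).
Oxidation state = 0 + 1 + 1 = +2.

+2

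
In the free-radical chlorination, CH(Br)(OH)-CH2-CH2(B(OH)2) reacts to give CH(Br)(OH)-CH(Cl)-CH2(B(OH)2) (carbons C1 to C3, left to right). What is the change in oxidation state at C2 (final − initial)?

+2

Before: C2 has 2 bonds to C, 2 bonds to H → oxidation state -2.
After: C2 has 2 bonds to C, 1 bond to H, 1 bond to Cl → oxidation state 0.
Δ = 0 − (-2) = +2, so this is an oxidation at C2.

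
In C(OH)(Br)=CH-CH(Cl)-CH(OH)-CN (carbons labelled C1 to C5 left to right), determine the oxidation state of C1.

+2

C1 has a double bond to C (2×0 = 0), one bond to O (+1), one bond to Br (+1).
Oxidation state = 0 + 1 + 1 = +2.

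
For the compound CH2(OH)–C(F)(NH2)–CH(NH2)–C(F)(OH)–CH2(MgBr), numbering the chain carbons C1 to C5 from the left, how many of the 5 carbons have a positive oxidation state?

2

Count +1 for every bond to an atom more electronegative than carbon and −1 for every bond to one less electronegative; C–C bonds are 0. Tallying each carbon:
C1: 1C, 2H, 1O → 0 − 2 + 1 = -1
C2: 2C, 1N, 1F → 0 + 1 + 1 = +2
C3: 2C, 1H, 1N → 0 − 1 + 1 = 0
C4: 2C, 1O, 1F → 0 + 1 + 1 = +2
C5: 1C, 2H, 1Mg → 0 − 2 − 1 = -3
2 carbons (C2, C4) meet the condition.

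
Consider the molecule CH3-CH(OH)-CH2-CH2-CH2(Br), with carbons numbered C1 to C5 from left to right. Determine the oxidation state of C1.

-3

Each bond to a more electronegative atom (O, N, halogen) counts +1, each bond to a less electronegative atom (H, metal, B, Si) counts −1, and each C–C bond counts 0.
C1 has one bond to C (0), one bond to H (-1), one bond to H (-1), one bond to H (-1).
Oxidation state = 0 − 1 − 1 − 1 = -3.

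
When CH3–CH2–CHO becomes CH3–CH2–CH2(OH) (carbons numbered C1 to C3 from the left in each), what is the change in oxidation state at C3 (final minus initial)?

-2

Before: C3 has 1 bond to C, 1 bond to H, 2 bonds to O → oxidation state +1.
After: C3 has 1 bond to C, 2 bonds to H, 1 bond to O → oxidation state -1.
Δ = -1 − (+1) = -2, so this is a reduction at C3.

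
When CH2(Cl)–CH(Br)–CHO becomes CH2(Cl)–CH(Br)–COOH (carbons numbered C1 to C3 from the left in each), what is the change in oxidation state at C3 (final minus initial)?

+2

Before: C3 has 1 bond to C, 1 bond to H, 2 bonds to O → oxidation state +1.
After: C3 has 1 bond to C, 3 bonds to O → oxidation state +3.
Δ = +3 − (+1) = +2, so this is an oxidation at C3.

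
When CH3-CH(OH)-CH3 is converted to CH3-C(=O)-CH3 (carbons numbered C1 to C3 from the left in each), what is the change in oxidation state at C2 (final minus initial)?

Before: C2 has 2 bonds to C, 1 bond to H, 1 bond to O → oxidation state 0.
After: C2 has 2 bonds to C, 2 bonds to O → oxidation state +2.
Δ = +2 − (0) = +2, so this is an oxidation at C2.

+2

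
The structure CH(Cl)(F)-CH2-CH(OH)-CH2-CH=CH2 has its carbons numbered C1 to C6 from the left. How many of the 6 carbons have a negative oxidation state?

Count +1 for every bond to an atom more electronegative than carbon and −1 for every bond to one less electronegative; C–C bonds are 0. Tallying each carbon:
C1: 1C, 1H, 1F, 1Cl → 0 − 1 + 1 + 1 = +1
C2: 2C, 2H → 0 − 2 = -2
C3: 2C, 1H, 1O → 0 − 1 + 1 = 0
C4: 2C, 2H → 0 − 2 = -2
C5: 3C, 1H → 0 − 1 = -1
C6: 2C, 2H → 0 − 2 = -2
4 carbons (C2, C4, C5, C6) meet the condition.

4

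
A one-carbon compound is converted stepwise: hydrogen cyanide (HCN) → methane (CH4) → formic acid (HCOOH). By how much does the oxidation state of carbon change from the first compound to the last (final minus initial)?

0

Carbon oxidation states along the series — hydrogen cyanide: +2, methane: -4, formic acid: +2.
Net change = +2 − (+2) = 0.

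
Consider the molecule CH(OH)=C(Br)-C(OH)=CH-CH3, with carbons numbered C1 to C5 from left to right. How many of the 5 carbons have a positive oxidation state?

2

Tallying each carbon's bonds:
C1: 2C, 1H, 1O → 0 − 1 + 1 = 0
C2: 3C, 1Br → 0 + 1 = +1
C3: 3C, 1O → 0 + 1 = +1
C4: 3C, 1H → 0 − 1 = -1
C5: 1C, 3H → 0 − 3 = -3
2 carbons (C2, C3) meet the condition.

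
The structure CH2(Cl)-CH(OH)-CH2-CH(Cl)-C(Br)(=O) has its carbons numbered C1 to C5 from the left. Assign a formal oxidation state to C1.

-1

Each bond to a more electronegative atom (O, N, halogen) counts +1, each bond to a less electronegative atom (H, metal, B, Si) counts −1, and each C–C bond counts 0.
C1 has one bond to C (0), one bond to Cl (+1), one bond to H (-1), one bond to H (-1).
Oxidation state = 0 + 1 − 1 − 1 = -1.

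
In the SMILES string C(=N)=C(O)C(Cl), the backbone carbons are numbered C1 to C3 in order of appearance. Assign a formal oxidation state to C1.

C1 has a double bond to C (2×0 = 0), a double bond to N (2×+1 = +2).
Oxidation state = 0 + 2 = +2.

+2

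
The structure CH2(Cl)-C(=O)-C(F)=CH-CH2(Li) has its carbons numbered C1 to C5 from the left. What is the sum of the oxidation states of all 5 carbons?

Tallying each carbon's bonds:
C1: 1C, 2H, 1Cl → 0 − 2 + 1 = -1
C2: 2C, 2O → 0 + 2 = +2
C3: 3C, 1F → 0 + 1 = +1
C4: 3C, 1H → 0 − 1 = -1
C5: 1C, 2H, 1Li → 0 − 2 − 1 = -3
Sum = -1 + 2 + 1 − 1 − 3 = -2.

-2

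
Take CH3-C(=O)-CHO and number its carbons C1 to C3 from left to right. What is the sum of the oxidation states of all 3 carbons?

0

Tallying each carbon's bonds:
C1: 1C, 3H → 0 − 3 = -3
C2: 2C, 2O → 0 + 2 = +2
C3: 1C, 1H, 2O → 0 − 1 + 2 = +1
Sum = -3 + 2 + 1 = 0.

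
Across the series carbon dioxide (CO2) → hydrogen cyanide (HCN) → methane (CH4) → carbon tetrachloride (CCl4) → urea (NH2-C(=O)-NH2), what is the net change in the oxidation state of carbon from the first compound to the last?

0

Carbon oxidation states along the series — carbon dioxide: +4, hydrogen cyanide: +2, methane: -4, carbon tetrachloride: +4, urea: +4.
Net change = +4 − (+4) = 0.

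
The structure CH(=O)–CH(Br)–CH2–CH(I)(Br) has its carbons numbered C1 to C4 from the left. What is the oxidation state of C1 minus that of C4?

C1: 1C, 1H, 2O → 0 − 1 + 2 = +1
C4: 1C, 1H, 1Br, 1I → 0 − 1 + 1 + 1 = +1
Difference: +1 − (+1) = 0.

0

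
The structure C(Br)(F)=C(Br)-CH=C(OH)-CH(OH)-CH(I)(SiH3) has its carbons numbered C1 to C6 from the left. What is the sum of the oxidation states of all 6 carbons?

+2

Tallying each carbon's bonds:
C1: 2C, 1F, 1Br → 0 + 1 + 1 = +2
C2: 3C, 1Br → 0 + 1 = +1
C3: 3C, 1H → 0 − 1 = -1
C4: 3C, 1O → 0 + 1 = +1
C5: 2C, 1H, 1O → 0 − 1 + 1 = 0
C6: 1C, 1H, 1I, 1Si → 0 − 1 + 1 − 1 = -1
Sum = +2 + 1 − 1 + 1 + 0 − 1 = +2.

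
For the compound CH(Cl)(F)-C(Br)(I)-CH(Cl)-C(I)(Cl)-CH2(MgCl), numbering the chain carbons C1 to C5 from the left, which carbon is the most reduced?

Bonds to more-electronegative neighbours contribute +1 each, bonds to H or metals contribute −1 each, and C–C bonds contribute 0. Tallying each carbon:
C1: 1C, 1H, 1F, 1Cl → 0 − 1 + 1 + 1 = +1
C2: 2C, 1Br, 1I → 0 + 1 + 1 = +2
C3: 2C, 1H, 1Cl → 0 − 1 + 1 = 0
C4: 2C, 1Cl, 1I → 0 + 1 + 1 = +2
C5: 1C, 2H, 1Mg → 0 − 2 − 1 = -3
The most reduced carbon is C5 at -3.

C5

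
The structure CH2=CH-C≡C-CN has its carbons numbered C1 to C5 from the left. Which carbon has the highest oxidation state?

C5

Tallying each carbon's bonds:
C1: 2C, 2H → 0 − 2 = -2
C2: 3C, 1H → 0 − 1 = -1
C3: 4C → 0 = 0
C4: 4C → 0 = 0
C5: 1C, 3N → 0 + 3 = +3
The most oxidised carbon is C5 at +3.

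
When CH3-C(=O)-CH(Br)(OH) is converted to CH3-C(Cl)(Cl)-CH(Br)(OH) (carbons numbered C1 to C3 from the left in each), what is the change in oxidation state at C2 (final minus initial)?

Before: C2 has 2 bonds to C, 2 bonds to O → oxidation state +2.
After: C2 has 2 bonds to C, 2 bonds to Cl → oxidation state +2.
Δ = +2 − (+2) = 0, so no net redox change at C2.

0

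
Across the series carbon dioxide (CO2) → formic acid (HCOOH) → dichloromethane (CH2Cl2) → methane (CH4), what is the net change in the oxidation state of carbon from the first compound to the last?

Carbon oxidation states along the series — carbon dioxide: +4, formic acid: +2, dichloromethane: 0, methane: -4.
Net change = -4 − (+4) = -8.

-8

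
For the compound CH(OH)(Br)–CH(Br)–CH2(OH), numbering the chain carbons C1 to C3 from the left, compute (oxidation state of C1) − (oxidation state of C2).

C1: 1C, 1H, 1O, 1Br → 0 − 1 + 1 + 1 = +1
C2: 2C, 1H, 1Br → 0 − 1 + 1 = 0
Difference: +1 − (0) = +1.

+1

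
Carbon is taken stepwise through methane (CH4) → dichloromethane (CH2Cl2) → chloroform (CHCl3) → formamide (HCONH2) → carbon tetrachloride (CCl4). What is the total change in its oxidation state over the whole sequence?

Carbon oxidation states along the series — methane: -4, dichloromethane: 0, chloroform: +2, formamide: +2, carbon tetrachloride: +4.
Net change = +4 − (-4) = +8.

+8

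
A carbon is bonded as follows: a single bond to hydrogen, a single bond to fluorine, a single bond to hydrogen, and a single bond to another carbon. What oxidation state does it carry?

Assign +1 per bond to O/N/halogen, −1 per bond to H or an electropositive element, and 0 per bond to carbon.
The carbon has one bond to C (0), one bond to F (+1), one bond to H (-1), one bond to H (-1).
Oxidation state = 0 + 1 − 1 − 1 = -1.

-1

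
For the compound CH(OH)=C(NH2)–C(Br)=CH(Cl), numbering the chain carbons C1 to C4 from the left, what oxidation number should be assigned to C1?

Assign +1 per bond to O/N/halogen, −1 per bond to H or an electropositive element, and 0 per bond to carbon.
C1 has a double bond to C (2×0 = 0), one bond to H (-1), one bond to O (+1).
Oxidation state = 0 − 1 + 1 = 0.

0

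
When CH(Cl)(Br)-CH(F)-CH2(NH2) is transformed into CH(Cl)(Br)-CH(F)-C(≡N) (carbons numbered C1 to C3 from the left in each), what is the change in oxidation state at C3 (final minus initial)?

Before: C3 has 1 bond to C, 2 bonds to H, 1 bond to N → oxidation state -1.
After: C3 has 1 bond to C, 3 bonds to N → oxidation state +3.
Δ = +3 − (-1) = +4, so this is an oxidation at C3.

+4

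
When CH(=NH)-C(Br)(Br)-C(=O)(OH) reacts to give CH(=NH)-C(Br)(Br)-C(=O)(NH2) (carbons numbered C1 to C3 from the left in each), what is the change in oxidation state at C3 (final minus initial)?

0

Before: C3 has 1 bond to C, 3 bonds to O → oxidation state +3.
After: C3 has 1 bond to C, 2 bonds to O, 1 bond to N → oxidation state +3.
Δ = +3 − (+3) = 0, so no net redox change at C3.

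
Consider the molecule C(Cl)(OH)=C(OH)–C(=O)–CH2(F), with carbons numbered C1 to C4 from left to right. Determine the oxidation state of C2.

C2 has a double bond to C (2×0 = 0), one bond to C (0), one bond to O (+1).
Oxidation state = 0 + 0 + 1 = +1.

+1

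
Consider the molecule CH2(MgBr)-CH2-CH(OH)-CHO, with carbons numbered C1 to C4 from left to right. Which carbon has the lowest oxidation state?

Tallying each carbon's bonds:
C1: 1C, 2H, 1Mg → 0 − 2 − 1 = -3
C2: 2C, 2H → 0 − 2 = -2
C3: 2C, 1H, 1O → 0 − 1 + 1 = 0
C4: 1C, 1H, 2O → 0 − 1 + 2 = +1
The most reduced carbon is C1 at -3.

C1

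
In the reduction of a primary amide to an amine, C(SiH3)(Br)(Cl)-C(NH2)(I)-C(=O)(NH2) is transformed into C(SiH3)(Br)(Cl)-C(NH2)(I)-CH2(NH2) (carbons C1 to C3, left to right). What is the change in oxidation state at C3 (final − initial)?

-4

Before: C3 has 1 bond to C, 2 bonds to O, 1 bond to N → oxidation state +3.
After: C3 has 1 bond to C, 2 bonds to H, 1 bond to N → oxidation state -1.
Δ = -1 − (+3) = -4, so this is a reduction at C3.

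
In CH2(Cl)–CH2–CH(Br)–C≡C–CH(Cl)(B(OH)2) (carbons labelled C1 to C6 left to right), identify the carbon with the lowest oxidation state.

C2

Each bond to a more electronegative atom (O, N, halogen) counts +1, each bond to a less electronegative atom (H, metal, B, Si) counts −1, and each C–C bond counts 0. Tallying each carbon:
C1: 1C, 2H, 1Cl → 0 − 2 + 1 = -1
C2: 2C, 2H → 0 − 2 = -2
C3: 2C, 1H, 1Br → 0 − 1 + 1 = 0
C4: 4C → 0 = 0
C5: 4C → 0 = 0
C6: 1C, 1H, 1Cl, 1B → 0 − 1 + 1 − 1 = -1
The most reduced carbon is C2 at -2.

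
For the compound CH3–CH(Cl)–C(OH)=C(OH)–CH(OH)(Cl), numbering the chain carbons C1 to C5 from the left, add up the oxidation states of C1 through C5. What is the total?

0

Tallying each carbon's bonds:
C1: 1C, 3H → 0 − 3 = -3
C2: 2C, 1H, 1Cl → 0 − 1 + 1 = 0
C3: 3C, 1O → 0 + 1 = +1
C4: 3C, 1O → 0 + 1 = +1
C5: 1C, 1H, 1O, 1Cl → 0 − 1 + 1 + 1 = +1
Sum = -3 + 0 + 1 + 1 + 1 = 0.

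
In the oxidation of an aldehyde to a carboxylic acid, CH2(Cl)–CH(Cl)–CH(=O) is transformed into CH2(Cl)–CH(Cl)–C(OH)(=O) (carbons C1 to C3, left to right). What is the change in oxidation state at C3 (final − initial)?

+2

Before: C3 has 1 bond to C, 1 bond to H, 2 bonds to O → oxidation state +1.
After: C3 has 1 bond to C, 3 bonds to O → oxidation state +3.
Δ = +3 − (+1) = +2, so this is an oxidation at C3.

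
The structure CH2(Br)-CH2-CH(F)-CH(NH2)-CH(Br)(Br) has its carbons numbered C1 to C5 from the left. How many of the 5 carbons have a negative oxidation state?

2

Tallying each carbon's bonds:
C1: 1C, 2H, 1Br → 0 − 2 + 1 = -1
C2: 2C, 2H → 0 − 2 = -2
C3: 2C, 1H, 1F → 0 − 1 + 1 = 0
C4: 2C, 1H, 1N → 0 − 1 + 1 = 0
C5: 1C, 1H, 2Br → 0 − 1 + 2 = +1
2 carbons (C1, C2) meet the condition.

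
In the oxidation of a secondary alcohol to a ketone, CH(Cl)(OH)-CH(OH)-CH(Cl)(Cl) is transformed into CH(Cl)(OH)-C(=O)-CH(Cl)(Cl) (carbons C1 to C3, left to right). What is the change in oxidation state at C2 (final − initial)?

Before: C2 has 2 bonds to C, 1 bond to H, 1 bond to O → oxidation state 0.
After: C2 has 2 bonds to C, 2 bonds to O → oxidation state +2.
Δ = +2 − (0) = +2, so this is an oxidation at C2.

+2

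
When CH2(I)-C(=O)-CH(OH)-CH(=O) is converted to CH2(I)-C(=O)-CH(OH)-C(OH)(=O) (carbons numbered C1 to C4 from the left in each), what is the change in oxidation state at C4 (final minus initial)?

+2

Before: C4 has 1 bond to C, 1 bond to H, 2 bonds to O → oxidation state +1.
After: C4 has 1 bond to C, 3 bonds to O → oxidation state +3.
Δ = +3 − (+1) = +2, so this is an oxidation at C4.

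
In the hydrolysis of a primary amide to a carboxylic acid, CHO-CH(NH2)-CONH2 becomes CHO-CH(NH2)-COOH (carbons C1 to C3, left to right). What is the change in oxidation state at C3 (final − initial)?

0

Before: C3 has 1 bond to C, 2 bonds to O, 1 bond to N → oxidation state +3.
After: C3 has 1 bond to C, 3 bonds to O → oxidation state +3.
Δ = +3 − (+3) = 0, so no net redox change at C3.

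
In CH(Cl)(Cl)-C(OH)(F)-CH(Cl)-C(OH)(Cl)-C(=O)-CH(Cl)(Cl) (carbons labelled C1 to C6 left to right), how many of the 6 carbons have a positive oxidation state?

5

Tallying each carbon's bonds:
C1: 1C, 1H, 2Cl → 0 − 1 + 2 = +1
C2: 2C, 1O, 1F → 0 + 1 + 1 = +2
C3: 2C, 1H, 1Cl → 0 − 1 + 1 = 0
C4: 2C, 1O, 1Cl → 0 + 1 + 1 = +2
C5: 2C, 2O → 0 + 2 = +2
C6: 1C, 1H, 2Cl → 0 − 1 + 2 = +1
5 carbons (C1, C2, C4, C5, C6) meet the condition.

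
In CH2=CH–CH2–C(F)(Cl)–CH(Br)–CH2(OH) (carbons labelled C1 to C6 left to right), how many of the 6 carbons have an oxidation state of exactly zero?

Tallying each carbon's bonds:
C1: 2C, 2H → 0 − 2 = -2
C2: 3C, 1H → 0 − 1 = -1
C3: 2C, 2H → 0 − 2 = -2
C4: 2C, 1F, 1Cl → 0 + 1 + 1 = +2
C5: 2C, 1H, 1Br → 0 − 1 + 1 = 0
C6: 1C, 2H, 1O → 0 − 2 + 1 = -1
1 carbon (C5) meets the condition.

1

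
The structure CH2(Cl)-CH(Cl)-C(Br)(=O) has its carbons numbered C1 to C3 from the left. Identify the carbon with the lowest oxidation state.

Bonds to more-electronegative neighbours contribute +1 each, bonds to H or metals contribute −1 each, and C–C bonds contribute 0. Tallying each carbon:
C1: 1C, 2H, 1Cl → 0 − 2 + 1 = -1
C2: 2C, 1H, 1Cl → 0 − 1 + 1 = 0
C3: 1C, 2O, 1Br → 0 + 2 + 1 = +3
The most reduced carbon is C1 at -1.

C1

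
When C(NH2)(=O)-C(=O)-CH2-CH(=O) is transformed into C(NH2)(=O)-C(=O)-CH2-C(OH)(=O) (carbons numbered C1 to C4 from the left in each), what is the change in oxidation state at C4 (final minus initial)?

+2

Before: C4 has 1 bond to C, 1 bond to H, 2 bonds to O → oxidation state +1.
After: C4 has 1 bond to C, 3 bonds to O → oxidation state +3.
Δ = +3 − (+1) = +2, so this is an oxidation at C4.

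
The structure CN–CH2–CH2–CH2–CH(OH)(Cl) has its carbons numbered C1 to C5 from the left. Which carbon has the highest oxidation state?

Tallying each carbon's bonds:
C1: 1C, 3N → 0 + 3 = +3
C2: 2C, 2H → 0 − 2 = -2
C3: 2C, 2H → 0 − 2 = -2
C4: 2C, 2H → 0 − 2 = -2
C5: 1C, 1H, 1O, 1Cl → 0 − 1 + 1 + 1 = +1
The most oxidised carbon is C1 at +3.

C1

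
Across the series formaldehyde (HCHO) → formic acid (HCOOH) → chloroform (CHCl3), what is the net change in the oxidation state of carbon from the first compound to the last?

+2

Carbon oxidation states along the series — formaldehyde: 0, formic acid: +2, chloroform: +2.
Net change = +2 − (0) = +2.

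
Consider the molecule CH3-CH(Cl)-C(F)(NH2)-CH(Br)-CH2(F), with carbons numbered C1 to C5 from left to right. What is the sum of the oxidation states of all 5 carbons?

Tallying each carbon's bonds:
C1: 1C, 3H → 0 − 3 = -3
C2: 2C, 1H, 1Cl → 0 − 1 + 1 = 0
C3: 2C, 1N, 1F → 0 + 1 + 1 = +2
C4: 2C, 1H, 1Br → 0 − 1 + 1 = 0
C5: 1C, 2H, 1F → 0 − 2 + 1 = -1
Sum = -3 + 0 + 2 + 0 − 1 = -2.

-2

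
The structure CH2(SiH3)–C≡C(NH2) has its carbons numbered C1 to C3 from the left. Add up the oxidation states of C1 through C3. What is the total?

-2

Each bond to a more electronegative atom (O, N, halogen) counts +1, each bond to a less electronegative atom (H, metal, B, Si) counts −1, and each C–C bond counts 0. Tallying each carbon:
C1: 1C, 2H, 1Si → 0 − 2 − 1 = -3
C2: 4C → 0 = 0
C3: 3C, 1N → 0 + 1 = +1
Sum = -3 + 0 + 1 = -2.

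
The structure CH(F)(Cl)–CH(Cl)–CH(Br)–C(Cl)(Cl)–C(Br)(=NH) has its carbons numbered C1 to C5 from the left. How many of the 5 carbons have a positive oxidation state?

Tallying each carbon's bonds:
C1: 1C, 1H, 1F, 1Cl → 0 − 1 + 1 + 1 = +1
C2: 2C, 1H, 1Cl → 0 − 1 + 1 = 0
C3: 2C, 1H, 1Br → 0 − 1 + 1 = 0
C4: 2C, 2Cl → 0 + 2 = +2
C5: 1C, 2N, 1Br → 0 + 2 + 1 = +3
3 carbons (C1, C4, C5) meet the condition.

3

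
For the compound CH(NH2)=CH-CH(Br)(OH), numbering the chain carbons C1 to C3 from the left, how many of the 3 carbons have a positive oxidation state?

1

Tallying each carbon's bonds:
C1: 2C, 1H, 1N → 0 − 1 + 1 = 0
C2: 3C, 1H → 0 − 1 = -1
C3: 1C, 1H, 1O, 1Br → 0 − 1 + 1 + 1 = +1
1 carbon (C3) meets the condition.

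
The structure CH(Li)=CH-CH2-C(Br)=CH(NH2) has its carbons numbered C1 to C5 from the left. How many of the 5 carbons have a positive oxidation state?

1

Tallying each carbon's bonds:
C1: 2C, 1H, 1Li → 0 − 1 − 1 = -2
C2: 3C, 1H → 0 − 1 = -1
C3: 2C, 2H → 0 − 2 = -2
C4: 3C, 1Br → 0 + 1 = +1
C5: 2C, 1H, 1N → 0 − 1 + 1 = 0
1 carbon (C4) meets the condition.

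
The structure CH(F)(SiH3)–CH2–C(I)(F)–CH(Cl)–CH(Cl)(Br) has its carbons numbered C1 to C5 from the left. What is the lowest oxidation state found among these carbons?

Tallying each carbon's bonds:
C1: 1C, 1H, 1F, 1Si → 0 − 1 + 1 − 1 = -1
C2: 2C, 2H → 0 − 2 = -2
C3: 2C, 1F, 1I → 0 + 1 + 1 = +2
C4: 2C, 1H, 1Cl → 0 − 1 + 1 = 0
C5: 1C, 1H, 1Cl, 1Br → 0 − 1 + 1 + 1 = +1
The lowest value is -2.

-2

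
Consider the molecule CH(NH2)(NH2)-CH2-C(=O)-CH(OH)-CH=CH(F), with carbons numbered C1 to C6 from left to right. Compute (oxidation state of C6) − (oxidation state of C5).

+1

C6: 2C, 1H, 1F → 0 − 1 + 1 = 0
C5: 3C, 1H → 0 − 1 = -1
Difference: 0 − (-1) = +1.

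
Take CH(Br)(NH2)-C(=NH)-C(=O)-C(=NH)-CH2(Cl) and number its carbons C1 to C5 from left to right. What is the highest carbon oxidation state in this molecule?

+2

Count +1 for every bond to an atom more electronegative than carbon and −1 for every bond to one less electronegative; C–C bonds are 0. Tallying each carbon:
C1: 1C, 1H, 1N, 1Br → 0 − 1 + 1 + 1 = +1
C2: 2C, 2N → 0 + 2 = +2
C3: 2C, 2O → 0 + 2 = +2
C4: 2C, 2N → 0 + 2 = +2
C5: 1C, 2H, 1Cl → 0 − 2 + 1 = -1
The highest value is +2.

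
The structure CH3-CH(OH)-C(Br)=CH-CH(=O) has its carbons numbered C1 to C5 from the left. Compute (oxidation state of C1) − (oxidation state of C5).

-4

C1: 1C, 3H → 0 − 3 = -3
C5: 1C, 1H, 2O → 0 − 1 + 2 = +1
Difference: -3 − (+1) = -4.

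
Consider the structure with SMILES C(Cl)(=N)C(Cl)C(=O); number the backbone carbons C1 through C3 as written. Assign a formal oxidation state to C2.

C2 has one bond to C (0), one bond to C (0), one bond to Cl (+1), one bond to H (-1).
Oxidation state = 0 + 0 + 1 − 1 = 0.

0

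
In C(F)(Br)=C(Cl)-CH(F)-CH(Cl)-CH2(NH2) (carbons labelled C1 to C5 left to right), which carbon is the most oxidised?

C1

Tallying each carbon's bonds:
C1: 2C, 1F, 1Br → 0 + 1 + 1 = +2
C2: 3C, 1Cl → 0 + 1 = +1
C3: 2C, 1H, 1F → 0 − 1 + 1 = 0
C4: 2C, 1H, 1Cl → 0 − 1 + 1 = 0
C5: 1C, 2H, 1N → 0 − 2 + 1 = -1
The most oxidised carbon is C1 at +2.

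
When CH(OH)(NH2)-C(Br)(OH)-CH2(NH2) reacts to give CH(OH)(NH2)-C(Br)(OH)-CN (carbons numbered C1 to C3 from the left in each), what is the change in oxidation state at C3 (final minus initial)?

Before: C3 has 1 bond to C, 2 bonds to H, 1 bond to N → oxidation state -1.
After: C3 has 1 bond to C, 3 bonds to N → oxidation state +3.
Δ = +3 − (-1) = +4, so this is an oxidation at C3.

+4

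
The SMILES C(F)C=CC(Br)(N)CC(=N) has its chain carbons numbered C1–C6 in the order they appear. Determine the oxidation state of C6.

C6 has one bond to C (0), a double bond to N (2×+1 = +2), one bond to H (-1).
Oxidation state = 0 + 2 − 1 = +1.

+1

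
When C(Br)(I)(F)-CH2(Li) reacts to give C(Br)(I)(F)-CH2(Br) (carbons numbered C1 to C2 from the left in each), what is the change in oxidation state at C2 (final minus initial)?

+2

Before: C2 has 1 bond to C, 2 bonds to H, 1 bond to Li → oxidation state -3.
After: C2 has 1 bond to C, 2 bonds to H, 1 bond to Br → oxidation state -1.
Δ = -1 − (-3) = +2, so this is an oxidation at C2.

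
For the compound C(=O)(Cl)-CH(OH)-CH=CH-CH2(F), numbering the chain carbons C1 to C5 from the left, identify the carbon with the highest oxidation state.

Bonds to more-electronegative neighbours contribute +1 each, bonds to H or metals contribute −1 each, and C–C bonds contribute 0. Tallying each carbon:
C1: 1C, 2O, 1Cl → 0 + 2 + 1 = +3
C2: 2C, 1H, 1O → 0 − 1 + 1 = 0
C3: 3C, 1H → 0 − 1 = -1
C4: 3C, 1H → 0 − 1 = -1
C5: 1C, 2H, 1F → 0 − 2 + 1 = -1
The most oxidised carbon is C1 at +3.

C1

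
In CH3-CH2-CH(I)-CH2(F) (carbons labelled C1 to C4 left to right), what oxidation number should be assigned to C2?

Assign +1 per bond to O/N/halogen, −1 per bond to H or an electropositive element, and 0 per bond to carbon.
C2 has one bond to C (0), one bond to C (0), one bond to H (-1), one bond to H (-1).
Oxidation state = 0 + 0 − 1 − 1 = -2.

-2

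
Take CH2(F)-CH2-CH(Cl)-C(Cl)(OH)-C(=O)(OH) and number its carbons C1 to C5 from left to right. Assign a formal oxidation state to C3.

C3 has one bond to C (0), one bond to C (0), one bond to H (-1), one bond to Cl (+1).
Oxidation state = 0 + 0 − 1 + 1 = 0.

0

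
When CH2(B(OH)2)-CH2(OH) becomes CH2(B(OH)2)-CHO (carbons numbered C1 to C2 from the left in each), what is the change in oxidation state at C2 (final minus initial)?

+2

Before: C2 has 1 bond to C, 2 bonds to H, 1 bond to O → oxidation state -1.
After: C2 has 1 bond to C, 1 bond to H, 2 bonds to O → oxidation state +1.
Δ = +1 − (-1) = +2, so this is an oxidation at C2.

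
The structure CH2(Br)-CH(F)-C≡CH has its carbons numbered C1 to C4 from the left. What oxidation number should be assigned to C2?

C2 has one bond to C (0), one bond to C (0), one bond to F (+1), one bond to H (-1).
Oxidation state = 0 + 0 + 1 − 1 = 0.

0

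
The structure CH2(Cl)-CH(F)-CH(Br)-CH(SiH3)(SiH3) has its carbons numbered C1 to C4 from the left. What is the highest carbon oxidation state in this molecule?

Tallying each carbon's bonds:
C1: 1C, 2H, 1Cl → 0 − 2 + 1 = -1
C2: 2C, 1H, 1F → 0 − 1 + 1 = 0
C3: 2C, 1H, 1Br → 0 − 1 + 1 = 0
C4: 1C, 1H, 2Si → 0 − 1 − 2 = -3
The highest value is 0.

0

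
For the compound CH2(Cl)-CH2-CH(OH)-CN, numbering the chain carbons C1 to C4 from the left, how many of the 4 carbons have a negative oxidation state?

Tallying each carbon's bonds:
C1: 1C, 2H, 1Cl → 0 − 2 + 1 = -1
C2: 2C, 2H → 0 − 2 = -2
C3: 2C, 1H, 1O → 0 − 1 + 1 = 0
C4: 1C, 3N → 0 + 3 = +3
2 carbons (C1, C2) meet the condition.

2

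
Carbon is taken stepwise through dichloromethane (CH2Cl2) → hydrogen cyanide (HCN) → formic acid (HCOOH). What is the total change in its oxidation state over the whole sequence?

+2

Carbon oxidation states along the series — dichloromethane: 0, hydrogen cyanide: +2, formic acid: +2.
Net change = +2 − (0) = +2.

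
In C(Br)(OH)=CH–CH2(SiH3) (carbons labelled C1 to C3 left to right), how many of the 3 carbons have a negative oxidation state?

Assign +1 per bond to O/N/halogen, −1 per bond to H or an electropositive element, and 0 per bond to carbon. Tallying each carbon:
C1: 2C, 1O, 1Br → 0 + 1 + 1 = +2
C2: 3C, 1H → 0 − 1 = -1
C3: 1C, 2H, 1Si → 0 − 2 − 1 = -3
2 carbons (C2, C3) meet the condition.

2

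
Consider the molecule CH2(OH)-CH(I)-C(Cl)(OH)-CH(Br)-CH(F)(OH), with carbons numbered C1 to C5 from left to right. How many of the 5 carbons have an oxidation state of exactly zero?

Tallying each carbon's bonds:
C1: 1C, 2H, 1O → 0 − 2 + 1 = -1
C2: 2C, 1H, 1I → 0 − 1 + 1 = 0
C3: 2C, 1O, 1Cl → 0 + 1 + 1 = +2
C4: 2C, 1H, 1Br → 0 − 1 + 1 = 0
C5: 1C, 1H, 1O, 1F → 0 − 1 + 1 + 1 = +1
2 carbons (C2, C4) meet the condition.

2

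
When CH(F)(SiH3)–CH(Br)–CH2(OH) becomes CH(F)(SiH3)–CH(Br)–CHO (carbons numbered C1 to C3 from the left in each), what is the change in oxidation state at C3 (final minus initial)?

+2

Before: C3 has 1 bond to C, 2 bonds to H, 1 bond to O → oxidation state -1.
After: C3 has 1 bond to C, 1 bond to H, 2 bonds to O → oxidation state +1.
Δ = +1 − (-1) = +2, so this is an oxidation at C3.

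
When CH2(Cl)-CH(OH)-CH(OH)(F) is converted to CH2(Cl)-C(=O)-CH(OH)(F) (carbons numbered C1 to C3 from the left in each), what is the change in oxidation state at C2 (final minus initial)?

+2

Before: C2 has 2 bonds to C, 1 bond to H, 1 bond to O → oxidation state 0.
After: C2 has 2 bonds to C, 2 bonds to O → oxidation state +2.
Δ = +2 − (0) = +2, so this is an oxidation at C2.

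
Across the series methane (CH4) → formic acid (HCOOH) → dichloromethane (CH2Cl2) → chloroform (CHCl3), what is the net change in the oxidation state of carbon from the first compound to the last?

Carbon oxidation states along the series — methane: -4, formic acid: +2, dichloromethane: 0, chloroform: +2.
Net change = +2 − (-4) = +6.

+6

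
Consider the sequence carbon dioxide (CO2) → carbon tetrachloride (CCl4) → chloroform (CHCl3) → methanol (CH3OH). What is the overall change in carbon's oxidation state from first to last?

-6

Carbon oxidation states along the series — carbon dioxide: +4, carbon tetrachloride: +4, chloroform: +2, methanol: -2.
Net change = -2 − (+4) = -6.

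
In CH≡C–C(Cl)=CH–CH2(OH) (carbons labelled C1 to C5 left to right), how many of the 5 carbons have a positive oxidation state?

1

Count +1 for every bond to an atom more electronegative than carbon and −1 for every bond to one less electronegative; C–C bonds are 0. Tallying each carbon:
C1: 3C, 1H → 0 − 1 = -1
C2: 4C → 0 = 0
C3: 3C, 1Cl → 0 + 1 = +1
C4: 3C, 1H → 0 − 1 = -1
C5: 1C, 2H, 1O → 0 − 2 + 1 = -1
1 carbon (C3) meets the condition.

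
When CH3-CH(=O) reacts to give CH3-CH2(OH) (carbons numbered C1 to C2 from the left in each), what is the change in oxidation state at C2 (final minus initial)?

-2

Before: C2 has 1 bond to C, 1 bond to H, 2 bonds to O → oxidation state +1.
After: C2 has 1 bond to C, 2 bonds to H, 1 bond to O → oxidation state -1.
Δ = -1 − (+1) = -2, so this is a reduction at C2.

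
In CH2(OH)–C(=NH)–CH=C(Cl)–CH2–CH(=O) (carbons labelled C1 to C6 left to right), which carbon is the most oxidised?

Bonds to more-electronegative neighbours contribute +1 each, bonds to H or metals contribute −1 each, and C–C bonds contribute 0. Tallying each carbon:
C1: 1C, 2H, 1O → 0 − 2 + 1 = -1
C2: 2C, 2N → 0 + 2 = +2
C3: 3C, 1H → 0 − 1 = -1
C4: 3C, 1Cl → 0 + 1 = +1
C5: 2C, 2H → 0 − 2 = -2
C6: 1C, 1H, 2O → 0 − 1 + 2 = +1
The most oxidised carbon is C2 at +2.

C2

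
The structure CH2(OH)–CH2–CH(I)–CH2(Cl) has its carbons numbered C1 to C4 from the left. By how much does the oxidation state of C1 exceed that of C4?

C1: 1C, 2H, 1O → 0 − 2 + 1 = -1
C4: 1C, 2H, 1Cl → 0 − 2 + 1 = -1
Difference: -1 − (-1) = 0.

0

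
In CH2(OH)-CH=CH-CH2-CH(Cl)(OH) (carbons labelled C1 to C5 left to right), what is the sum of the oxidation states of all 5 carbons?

-4

Each bond to a more electronegative atom (O, N, halogen) counts +1, each bond to a less electronegative atom (H, metal, B, Si) counts −1, and each C–C bond counts 0. Tallying each carbon:
C1: 1C, 2H, 1O → 0 − 2 + 1 = -1
C2: 3C, 1H → 0 − 1 = -1
C3: 3C, 1H → 0 − 1 = -1
C4: 2C, 2H → 0 − 2 = -2
C5: 1C, 1H, 1O, 1Cl → 0 − 1 + 1 + 1 = +1
Sum = -1 − 1 − 1 − 2 + 1 = -4.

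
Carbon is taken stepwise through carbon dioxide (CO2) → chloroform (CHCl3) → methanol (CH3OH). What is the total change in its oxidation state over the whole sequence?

-6

Carbon oxidation states along the series — carbon dioxide: +4, chloroform: +2, methanol: -2.
Net change = -2 − (+4) = -6.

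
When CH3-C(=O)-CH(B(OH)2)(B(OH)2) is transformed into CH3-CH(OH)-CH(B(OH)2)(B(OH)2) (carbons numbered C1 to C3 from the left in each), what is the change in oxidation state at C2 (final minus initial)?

Before: C2 has 2 bonds to C, 2 bonds to O → oxidation state +2.
After: C2 has 2 bonds to C, 1 bond to H, 1 bond to O → oxidation state 0.
Δ = 0 − (+2) = -2, so this is a reduction at C2.

-2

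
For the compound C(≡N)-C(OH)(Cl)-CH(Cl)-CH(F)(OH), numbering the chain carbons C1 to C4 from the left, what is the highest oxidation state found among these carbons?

Assign +1 per bond to O/N/halogen, −1 per bond to H or an electropositive element, and 0 per bond to carbon. Tallying each carbon:
C1: 1C, 3N → 0 + 3 = +3
C2: 2C, 1O, 1Cl → 0 + 1 + 1 = +2
C3: 2C, 1H, 1Cl → 0 − 1 + 1 = 0
C4: 1C, 1H, 1O, 1F → 0 − 1 + 1 + 1 = +1
The highest value is +3.

+3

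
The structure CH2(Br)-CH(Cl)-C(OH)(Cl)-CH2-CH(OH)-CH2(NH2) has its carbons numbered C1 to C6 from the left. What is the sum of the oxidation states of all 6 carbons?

Tallying each carbon's bonds:
C1: 1C, 2H, 1Br → 0 − 2 + 1 = -1
C2: 2C, 1H, 1Cl → 0 − 1 + 1 = 0
C3: 2C, 1O, 1Cl → 0 + 1 + 1 = +2
C4: 2C, 2H → 0 − 2 = -2
C5: 2C, 1H, 1O → 0 − 1 + 1 = 0
C6: 1C, 2H, 1N → 0 − 2 + 1 = -1
Sum = -1 + 0 + 2 − 2 + 0 − 1 = -2.

-2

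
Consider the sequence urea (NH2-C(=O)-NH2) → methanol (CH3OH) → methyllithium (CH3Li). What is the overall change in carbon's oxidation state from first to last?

Carbon oxidation states along the series — urea: +4, methanol: -2, methyllithium: -4.
Net change = -4 − (+4) = -8.

-8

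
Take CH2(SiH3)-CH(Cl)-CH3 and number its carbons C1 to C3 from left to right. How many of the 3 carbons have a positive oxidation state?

Tallying each carbon's bonds:
C1: 1C, 2H, 1Si → 0 − 2 − 1 = -3
C2: 2C, 1H, 1Cl → 0 − 1 + 1 = 0
C3: 1C, 3H → 0 − 3 = -3
0 carbons meet the condition.

0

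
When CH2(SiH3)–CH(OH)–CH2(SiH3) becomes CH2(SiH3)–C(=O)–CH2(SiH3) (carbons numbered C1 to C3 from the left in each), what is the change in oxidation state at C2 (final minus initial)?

Before: C2 has 2 bonds to C, 1 bond to H, 1 bond to O → oxidation state 0.
After: C2 has 2 bonds to C, 2 bonds to O → oxidation state +2.
Δ = +2 − (0) = +2, so this is an oxidation at C2.

+2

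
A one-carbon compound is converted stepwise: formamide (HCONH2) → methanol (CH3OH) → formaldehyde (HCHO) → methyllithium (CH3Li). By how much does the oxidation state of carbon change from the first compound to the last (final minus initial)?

-6

Carbon oxidation states along the series — formamide: +2, methanol: -2, formaldehyde: 0, methyllithium: -4.
Net change = -4 − (+2) = -6.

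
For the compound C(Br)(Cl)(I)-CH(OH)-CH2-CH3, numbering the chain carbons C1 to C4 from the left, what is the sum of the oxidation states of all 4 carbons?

-2

Tallying each carbon's bonds:
C1: 1C, 1Cl, 1Br, 1I → 0 + 1 + 1 + 1 = +3
C2: 2C, 1H, 1O → 0 − 1 + 1 = 0
C3: 2C, 2H → 0 − 2 = -2
C4: 1C, 3H → 0 − 3 = -3
Sum = +3 + 0 − 2 − 3 = -2.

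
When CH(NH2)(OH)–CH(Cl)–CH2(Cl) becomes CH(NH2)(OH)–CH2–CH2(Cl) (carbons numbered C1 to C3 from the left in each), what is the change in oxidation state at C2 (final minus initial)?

-2

Before: C2 has 2 bonds to C, 1 bond to H, 1 bond to Cl → oxidation state 0.
After: C2 has 2 bonds to C, 2 bonds to H → oxidation state -2.
Δ = -2 − (0) = -2, so this is a reduction at C2.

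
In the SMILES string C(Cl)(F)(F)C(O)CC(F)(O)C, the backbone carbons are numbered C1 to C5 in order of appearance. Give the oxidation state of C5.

-3

C5 has one bond to C (0), one bond to H (-1), one bond to H (-1), one bond to H (-1).
Oxidation state = 0 − 1 − 1 − 1 = -3.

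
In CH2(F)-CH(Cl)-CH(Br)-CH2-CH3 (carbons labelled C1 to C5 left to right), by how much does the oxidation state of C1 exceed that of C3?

C1: 1C, 2H, 1F → 0 − 2 + 1 = -1
C3: 2C, 1H, 1Br → 0 − 1 + 1 = 0
Difference: -1 − (0) = -1.

-1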